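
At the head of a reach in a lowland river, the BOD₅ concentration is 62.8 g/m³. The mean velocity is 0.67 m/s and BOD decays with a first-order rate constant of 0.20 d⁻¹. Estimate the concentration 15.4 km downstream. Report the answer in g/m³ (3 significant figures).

Travel time t = 15.4 km / 0.67 m/s = 1.54e+04/0.67 = 2.299e+04 s = 0.266 d.
First-order decay: C = 62.8·exp(−0.20·0.266) = 62.8·0.9482 = 59.55 g/m³.

59.5 g/m³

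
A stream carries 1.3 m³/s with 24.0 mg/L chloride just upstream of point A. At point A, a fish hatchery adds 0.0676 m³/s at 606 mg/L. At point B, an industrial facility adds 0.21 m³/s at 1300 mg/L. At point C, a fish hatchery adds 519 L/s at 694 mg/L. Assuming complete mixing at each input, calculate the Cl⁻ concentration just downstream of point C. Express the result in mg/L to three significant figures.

After input A: C = (1.3·24 + 0.0676·606) / 1.368 = 52.77 mg/L.
After input B: C = (1.368·52.77 + 0.21·1300) / 1.578 = 218.8 mg/L.
519 L/s = 0.519 m³/s.
After input C: C = (1.578·218.8 + 0.519·694) / 2.097 = 336.4 mg/L.

336 mg/L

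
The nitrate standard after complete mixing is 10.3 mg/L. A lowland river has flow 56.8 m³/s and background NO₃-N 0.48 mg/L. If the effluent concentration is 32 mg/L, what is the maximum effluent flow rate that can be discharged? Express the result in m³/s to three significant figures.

Mass balance at complete mixing: C_std·(Q_w + Q_r) = Q_w·C_e + Q_r·C_b.
Rearranging, Q_w = Q_r·(C_std − C_b)/(C_e − C_std) = 56.8·(10.3 − 0.48) / (32 − 10.3) = 25.7 m³/s.

25.7 m³/s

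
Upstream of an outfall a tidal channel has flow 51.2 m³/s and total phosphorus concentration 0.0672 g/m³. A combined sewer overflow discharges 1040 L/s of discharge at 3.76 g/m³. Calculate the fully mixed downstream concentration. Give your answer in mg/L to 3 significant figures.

1040 L/s = 1.04 m³/s.
By mass balance at complete mixing, C = (1.04·3.76 + 51.2·0.0672) / (1.04 + 51.2) = 7.351/52.24 = 0.1407 mg/L.

0.141 mg/L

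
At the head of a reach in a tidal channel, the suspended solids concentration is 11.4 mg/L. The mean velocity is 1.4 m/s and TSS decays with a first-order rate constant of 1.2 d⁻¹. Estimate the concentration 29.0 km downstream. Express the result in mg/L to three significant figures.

8.55 mg/L

Travel time t = 29.0 km / 1.4 m/s = 2.9e+04/1.4 = 2.071e+04 s = 0.2397 d.
First-order decay: C = 11.4·exp(−1.2·0.2397) = 11.4·0.75 = 8.55 mg/L.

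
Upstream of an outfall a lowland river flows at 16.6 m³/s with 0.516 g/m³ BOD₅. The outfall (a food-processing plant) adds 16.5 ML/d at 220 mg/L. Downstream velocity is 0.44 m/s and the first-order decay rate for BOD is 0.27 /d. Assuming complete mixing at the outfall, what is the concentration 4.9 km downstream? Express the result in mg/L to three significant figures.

2.91 mg/L

16.5 ML/d = 0.191 m³/s.
After complete mixing, C₀ = (0.191·220 + 16.6·0.516) / 16.79 = 3.012 mg/L.
Travel time t = 4900 m / 0.44 m/s = 1.114e+04 s = 0.1289 d.
C = 3.012·exp(−0.27·0.1289) = 3.012·0.9658 = 2.909 mg/L.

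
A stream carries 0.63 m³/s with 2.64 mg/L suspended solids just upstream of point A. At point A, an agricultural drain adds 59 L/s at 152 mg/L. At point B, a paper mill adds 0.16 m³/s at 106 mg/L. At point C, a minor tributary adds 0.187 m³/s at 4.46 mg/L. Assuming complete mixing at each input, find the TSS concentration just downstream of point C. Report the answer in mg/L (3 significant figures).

59 L/s = 0.059 m³/s.
After input A: C = (0.63·2.64 + 0.059·152) / 0.689 = 15.43 mg/L.
After input B: C = (0.689·15.43 + 0.16·106) / 0.849 = 32.5 mg/L.
After input C: C = (0.849·32.5 + 0.187·4.46) / 1.036 = 27.44 mg/L.

27.4 mg/L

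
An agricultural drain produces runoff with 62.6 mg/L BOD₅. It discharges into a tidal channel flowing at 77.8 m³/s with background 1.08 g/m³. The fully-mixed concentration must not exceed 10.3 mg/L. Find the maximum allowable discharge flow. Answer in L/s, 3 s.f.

13700 L/s

Mass balance at complete mixing: C_std·(Q_w + Q_r) = Q_w·C_e + Q_r·C_b.
Rearranging, Q_w = Q_r·(C_std − C_b)/(C_e − C_std) = 77.8·(10.3 − 1.08) / (62.6 − 10.3) = 13.72 m³/s.
= 1.372e+04 L/s.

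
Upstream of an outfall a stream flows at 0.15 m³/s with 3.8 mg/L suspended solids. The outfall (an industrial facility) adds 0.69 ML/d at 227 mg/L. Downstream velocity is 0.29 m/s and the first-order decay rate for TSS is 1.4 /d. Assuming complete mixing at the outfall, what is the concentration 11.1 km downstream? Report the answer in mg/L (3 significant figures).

8.11 mg/L

0.69 ML/d = 0.007986 m³/s.
After complete mixing, C₀ = (0.007986·227 + 0.15·3.8) / 0.158 = 15.08 mg/L.
Travel time t = 1.11e+04 m / 0.29 m/s = 3.828e+04 s = 0.443 d.
C = 15.08·exp(−1.4·0.443) = 15.08·0.5378 = 8.112 mg/L.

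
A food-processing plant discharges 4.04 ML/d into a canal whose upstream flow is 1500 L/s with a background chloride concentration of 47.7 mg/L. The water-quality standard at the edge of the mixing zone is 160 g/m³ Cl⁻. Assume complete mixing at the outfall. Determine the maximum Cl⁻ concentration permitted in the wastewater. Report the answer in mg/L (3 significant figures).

3760 mg/L

4.04 ML/d = 0.04676 m³/s.
1500 L/s = 1.5 m³/s.
Mass balance: 160·1.547 = 0.04676·Cₑ + 1.5·47.7.
Cₑ = (247.5 − 71.55) / 0.04676 = 3762 mg/L.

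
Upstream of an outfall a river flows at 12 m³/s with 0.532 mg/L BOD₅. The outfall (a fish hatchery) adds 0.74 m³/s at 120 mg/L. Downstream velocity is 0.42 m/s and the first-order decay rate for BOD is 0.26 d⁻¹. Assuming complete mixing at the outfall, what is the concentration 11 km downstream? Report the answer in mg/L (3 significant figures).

6.91 mg/L

After complete mixing, C₀ = (0.74·120 + 12·0.532) / 12.74 = 7.471 mg/L.
Travel time t = 1.1e+04 m / 0.42 m/s = 2.619e+04 s = 0.3031 d.
C = 7.471·exp(−0.26·0.3031) = 7.471·0.9242 = 6.905 mg/L.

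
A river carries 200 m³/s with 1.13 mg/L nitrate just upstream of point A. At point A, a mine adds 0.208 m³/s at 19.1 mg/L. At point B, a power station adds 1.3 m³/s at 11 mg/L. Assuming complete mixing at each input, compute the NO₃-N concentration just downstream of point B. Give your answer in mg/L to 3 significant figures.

1.21 mg/L

After input A: C = (200·1.13 + 0.208·19.1) / 200.2 = 1.149 mg/L.
After input B: C = (200.2·1.149 + 1.3·11) / 201.5 = 1.212 mg/L.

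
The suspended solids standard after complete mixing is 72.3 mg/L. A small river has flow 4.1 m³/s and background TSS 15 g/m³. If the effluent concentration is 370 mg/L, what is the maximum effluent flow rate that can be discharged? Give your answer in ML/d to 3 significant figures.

68.2 ML/d

Mass balance at complete mixing: C_std·(Q_w + Q_r) = Q_w·C_e + Q_r·C_b.
Rearranging, Q_w = Q_r·(C_std − C_b)/(C_e − C_std) = 4.1·(72.3 − 15) / (370 − 72.3) = 0.7892 m³/s.
= 68.18 ML/d.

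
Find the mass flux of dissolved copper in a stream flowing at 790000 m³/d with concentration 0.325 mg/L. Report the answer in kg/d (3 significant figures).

790000 m³/d = 9.144 m³/s.
Mass flux = Q·C = 9.144 m³/s × 0.325 g/m³ = 2.972 g/s.
= 2.972 g/s × 86.4 = 256.8 kg/d.

257 kg/d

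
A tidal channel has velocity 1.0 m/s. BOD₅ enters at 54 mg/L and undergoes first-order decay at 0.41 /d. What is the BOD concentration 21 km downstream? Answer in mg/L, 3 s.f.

Travel time t = 21 km / 1.0 m/s = 2.1e+04/1.0 = 2.1e+04 s = 0.2431 d.
First-order decay: C = 54·exp(−0.41·0.2431) = 54·0.9052 = 48.88 mg/L.

48.9 mg/L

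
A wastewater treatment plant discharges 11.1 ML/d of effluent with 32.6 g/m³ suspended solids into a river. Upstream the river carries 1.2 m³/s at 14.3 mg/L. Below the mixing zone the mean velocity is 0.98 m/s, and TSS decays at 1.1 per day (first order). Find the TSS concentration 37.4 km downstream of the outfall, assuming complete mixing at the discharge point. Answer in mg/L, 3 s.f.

11.1 ML/d = 0.1285 m³/s.
After complete mixing, C₀ = (0.1285·32.6 + 1.2·14.3) / 1.328 = 16.07 mg/L.
Travel time t = 3.74e+04 m / 0.98 m/s = 3.816e+04 s = 0.4417 d.
C = 16.07·exp(−1.1·0.4417) = 16.07·0.6152 = 9.885 mg/L.

9.89 mg/L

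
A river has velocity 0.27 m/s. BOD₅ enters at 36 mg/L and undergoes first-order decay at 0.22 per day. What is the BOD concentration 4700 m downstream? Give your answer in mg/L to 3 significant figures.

Travel time t = 4700 m / 0.27 m/s = 4700/0.27 = 1.741e+04 s = 0.2015 d.
First-order decay: C = 36·exp(−0.22·0.2015) = 36·0.9566 = 34.44 mg/L.

34.4 mg/L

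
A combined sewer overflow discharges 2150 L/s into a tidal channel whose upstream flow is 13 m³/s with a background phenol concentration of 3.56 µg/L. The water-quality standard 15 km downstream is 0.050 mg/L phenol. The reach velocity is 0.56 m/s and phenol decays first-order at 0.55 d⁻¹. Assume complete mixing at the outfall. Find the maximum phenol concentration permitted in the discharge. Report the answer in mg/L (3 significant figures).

2150 L/s = 2.15 m³/s.
3.56 µg/L = 0.00356 mg/L.
Travel time to the compliance point: t = 1.5e+04/0.56 = 2.679e+04 s = 0.31 d; decay factor exp(−0.55·0.31) = 0.8432.
So the concentration just after mixing may be at most 0.05/0.8432 = 0.0593 mg/L.
Mass balance: 0.0593·15.15 = 2.15·Cₑ + 13·0.00356.
Cₑ = (0.8983 − 0.04628) / 2.15 = 0.3963 mg/L.

0.396 mg/L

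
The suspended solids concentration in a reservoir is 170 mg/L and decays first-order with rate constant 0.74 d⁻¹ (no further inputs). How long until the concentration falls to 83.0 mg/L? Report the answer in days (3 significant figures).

t = ln(C₀/C)/k = ln(170/83.0)/0.74 = 0.717/0.74 = 0.9689 d.

0.969 d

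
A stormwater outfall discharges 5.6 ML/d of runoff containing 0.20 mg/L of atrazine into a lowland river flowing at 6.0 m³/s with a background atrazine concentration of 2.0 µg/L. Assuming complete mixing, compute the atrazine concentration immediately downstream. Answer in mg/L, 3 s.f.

0.00412 mg/L

5.6 ML/d = 0.06481 m³/s.
2.0 µg/L = 0.002 mg/L.
By mass balance at complete mixing, C = (0.06481·0.2 + 6·0.002) / (0.06481 + 6) = 0.02496/6.065 = 0.004116 mg/L.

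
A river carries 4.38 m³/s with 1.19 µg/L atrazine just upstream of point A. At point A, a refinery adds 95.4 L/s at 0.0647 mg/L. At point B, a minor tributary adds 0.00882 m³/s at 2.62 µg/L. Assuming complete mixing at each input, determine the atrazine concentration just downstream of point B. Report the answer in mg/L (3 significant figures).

1.19 µg/L = 0.00119 mg/L.
95.4 L/s = 0.0954 m³/s.
After input A: C = (4.38·0.00119 + 0.0954·0.0647) / 4.475 = 0.002544 mg/L.
2.62 µg/L = 0.00262 mg/L.
After input B: C = (4.475·0.002544 + 0.00882·0.00262) / 4.484 = 0.002544 mg/L.

0.00254 mg/L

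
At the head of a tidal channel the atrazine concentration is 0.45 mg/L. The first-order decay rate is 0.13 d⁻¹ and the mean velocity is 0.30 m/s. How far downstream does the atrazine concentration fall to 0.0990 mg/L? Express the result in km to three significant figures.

302 km

From C = C₀·e^(−kt), t = ln(C₀/C)/k = ln(0.45/0.0990)/0.13 = 1.514/0.13 = 11.65 d.
Distance = v·t = 0.30 m/s × 1.006e+06 s = 3.019e+05 m = 301.9 km.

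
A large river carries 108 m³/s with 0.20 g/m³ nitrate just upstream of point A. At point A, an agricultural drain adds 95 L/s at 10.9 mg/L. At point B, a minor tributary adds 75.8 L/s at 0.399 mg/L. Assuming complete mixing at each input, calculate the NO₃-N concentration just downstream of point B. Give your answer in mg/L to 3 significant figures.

95 L/s = 0.095 m³/s.
After input A: C = (108·0.2 + 0.095·10.9) / 108.1 = 0.2094 mg/L.
75.8 L/s = 0.0758 m³/s.
After input B: C = (108.1·0.2094 + 0.0758·0.399) / 108.2 = 0.2095 mg/L.

0.210 mg/L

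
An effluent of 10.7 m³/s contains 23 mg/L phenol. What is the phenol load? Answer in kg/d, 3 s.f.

Mass flux = Q·C = 10.7 m³/s × 23 g/m³ = 246.1 g/s.
= 246.1 g/s × 86.4 = 2.126e+04 kg/d.

21300 kg/d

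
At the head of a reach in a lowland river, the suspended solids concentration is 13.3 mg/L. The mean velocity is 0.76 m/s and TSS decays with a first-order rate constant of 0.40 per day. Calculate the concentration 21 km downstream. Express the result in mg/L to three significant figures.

11.7 mg/L

Travel time t = 21 km / 0.76 m/s = 2.1e+04/0.76 = 2.763e+04 s = 0.3198 d.
First-order decay: C = 13.3·exp(−0.40·0.3198) = 13.3·0.8799 = 11.7 mg/L.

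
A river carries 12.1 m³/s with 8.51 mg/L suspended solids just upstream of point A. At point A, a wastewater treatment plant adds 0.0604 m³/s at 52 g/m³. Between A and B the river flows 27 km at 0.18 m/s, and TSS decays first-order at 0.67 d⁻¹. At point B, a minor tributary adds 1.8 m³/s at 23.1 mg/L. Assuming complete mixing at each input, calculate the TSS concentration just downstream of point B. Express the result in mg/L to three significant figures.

5.35 mg/L

After input A: C = (12.1·8.51 + 0.0604·52) / 12.16 = 8.726 mg/L.
Over the 27 km reach to input B (t = 1.5e+05 s = 1.736 d), decay gives C = 8.726·exp(−0.67·1.736) = 2.727 mg/L.
After input B: C = (12.16·2.727 + 1.8·23.1) / 13.96 = 5.354 mg/L.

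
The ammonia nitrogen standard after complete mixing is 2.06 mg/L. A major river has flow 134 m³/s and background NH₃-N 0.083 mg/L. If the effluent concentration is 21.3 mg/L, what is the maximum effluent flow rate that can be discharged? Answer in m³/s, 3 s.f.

Mass balance at complete mixing: C_std·(Q_w + Q_r) = Q_w·C_e + Q_r·C_b.
Rearranging, Q_w = Q_r·(C_std − C_b)/(C_e − C_std) = 134·(2.06 − 0.083) / (21.3 − 2.06) = 13.77 m³/s.

13.8 m³/s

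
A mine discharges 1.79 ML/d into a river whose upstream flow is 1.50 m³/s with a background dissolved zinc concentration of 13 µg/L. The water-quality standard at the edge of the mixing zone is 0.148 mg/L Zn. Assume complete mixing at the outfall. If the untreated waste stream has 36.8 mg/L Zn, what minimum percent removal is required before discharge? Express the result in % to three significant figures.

1.79 ML/d = 0.02072 m³/s.
13 µg/L = 0.013 mg/L.
Mass balance: 0.148·1.521 = 0.02072·Cₑ + 1.5·0.013.
Cₑ = (0.2251 − 0.0195) / 0.02072 = 9.922 mg/L.
Required removal = 1 − 9.922/36.8 = 73.04 %.

73.0 %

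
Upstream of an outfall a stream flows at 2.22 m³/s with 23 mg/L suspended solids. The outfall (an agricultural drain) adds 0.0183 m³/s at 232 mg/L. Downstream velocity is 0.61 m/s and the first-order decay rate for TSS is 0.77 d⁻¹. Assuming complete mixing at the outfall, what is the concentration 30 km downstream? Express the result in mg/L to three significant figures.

After complete mixing, C₀ = (0.0183·232 + 2.22·23) / 2.238 = 24.71 mg/L.
Travel time t = 3e+04 m / 0.61 m/s = 4.918e+04 s = 0.5692 d.
C = 24.71·exp(−0.77·0.5692) = 24.71·0.6451 = 15.94 mg/L.

15.9 mg/L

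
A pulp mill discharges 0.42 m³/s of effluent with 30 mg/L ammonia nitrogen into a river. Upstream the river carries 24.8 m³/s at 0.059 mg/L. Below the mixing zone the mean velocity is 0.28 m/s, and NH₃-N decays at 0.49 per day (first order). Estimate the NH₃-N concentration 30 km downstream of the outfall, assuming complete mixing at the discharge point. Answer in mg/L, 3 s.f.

0.304 mg/L

After complete mixing, C₀ = (0.42·30 + 24.8·0.059) / 25.22 = 0.5576 mg/L.
Travel time t = 3e+04 m / 0.28 m/s = 1.071e+05 s = 1.24 d.
C = 0.5576·exp(−0.49·1.24) = 0.5576·0.5446 = 0.3037 mg/L.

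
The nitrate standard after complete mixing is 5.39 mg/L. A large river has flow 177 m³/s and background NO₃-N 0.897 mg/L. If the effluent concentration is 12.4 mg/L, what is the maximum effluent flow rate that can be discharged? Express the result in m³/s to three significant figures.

Mass balance at complete mixing: C_std·(Q_w + Q_r) = Q_w·C_e + Q_r·C_b.
Rearranging, Q_w = Q_r·(C_std − C_b)/(C_e − C_std) = 177·(5.39 − 0.897) / (12.4 − 5.39) = 113.4 m³/s.

113 m³/s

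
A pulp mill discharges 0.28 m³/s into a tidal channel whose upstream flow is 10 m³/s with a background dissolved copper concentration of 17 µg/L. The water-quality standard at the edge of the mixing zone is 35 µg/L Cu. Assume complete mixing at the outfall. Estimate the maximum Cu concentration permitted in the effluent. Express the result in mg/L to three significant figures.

0.678 mg/L

17 µg/L = 0.017 mg/L.
35 µg/L = 0.035 mg/L.
Mass balance: 0.035·10.28 = 0.28·Cₑ + 10·0.017.
Cₑ = (0.3598 − 0.17) / 0.28 = 0.6779 mg/L.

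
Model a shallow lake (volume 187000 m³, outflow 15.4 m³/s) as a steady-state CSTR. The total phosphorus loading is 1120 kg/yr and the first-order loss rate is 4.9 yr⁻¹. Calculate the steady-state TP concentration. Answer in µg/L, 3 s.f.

2.30 µg/L

Outflow Q = 15.4 m³/s × 3.156e+07 s/yr = 4.86e+08 m³/yr.
Steady-state CSTR mass balance: W = Q·C + k·V·C, so C = W/(Q + kV).
Q + kV = 4.86e+08 + 4.9·187000 = 4.869e+08 m³/yr.
C = 1120/4.869e+08 = 2.3e-06 kg/m³ = 0.0023 mg/L = 2.3 µg/L.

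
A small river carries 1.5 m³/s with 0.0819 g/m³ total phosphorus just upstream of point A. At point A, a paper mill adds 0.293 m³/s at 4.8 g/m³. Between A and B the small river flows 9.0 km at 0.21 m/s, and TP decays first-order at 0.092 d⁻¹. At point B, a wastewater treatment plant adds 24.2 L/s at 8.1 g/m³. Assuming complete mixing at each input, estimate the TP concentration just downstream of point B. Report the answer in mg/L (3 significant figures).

After input A: C = (1.5·0.0819 + 0.293·4.8) / 1.793 = 0.8529 mg/L.
Over the 9.0 km reach to input B (t = 4.286e+04 s = 0.496 d), decay gives C = 0.8529·exp(−0.092·0.496) = 0.8149 mg/L.
24.2 L/s = 0.0242 m³/s.
After input B: C = (1.793·0.8149 + 0.0242·8.1) / 1.817 = 0.9119 mg/L.

0.912 mg/L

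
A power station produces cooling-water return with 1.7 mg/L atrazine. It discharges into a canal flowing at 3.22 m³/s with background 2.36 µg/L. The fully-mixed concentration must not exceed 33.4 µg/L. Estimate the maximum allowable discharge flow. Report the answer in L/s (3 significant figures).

2.36 µg/L = 0.00236 mg/L.
33.4 µg/L = 0.0334 mg/L.
Mass balance at complete mixing: C_std·(Q_w + Q_r) = Q_w·C_e + Q_r·C_b.
Rearranging, Q_w = Q_r·(C_std − C_b)/(C_e − C_std) = 3.22·(0.0334 − 0.00236) / (1.7 − 0.0334) = 0.05997 m³/s.
= 59.97 L/s.

60.0 L/s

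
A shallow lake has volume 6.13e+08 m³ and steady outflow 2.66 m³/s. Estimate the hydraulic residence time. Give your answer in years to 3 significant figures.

Q = 2.66 m³/s × 3.156e+07 s/yr = 8.394e+07 m³/yr.
Hydraulic residence time τ = V/Q = 6.13e+08/8.394e+07 = 7.303 yr.

7.30 yr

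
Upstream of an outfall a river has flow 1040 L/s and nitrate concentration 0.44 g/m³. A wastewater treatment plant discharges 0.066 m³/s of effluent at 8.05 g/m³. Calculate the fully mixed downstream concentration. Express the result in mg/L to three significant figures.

1040 L/s = 1.04 m³/s.
Conservation of mass across the mixing zone: C = (0.066·8.05 + 1.04·0.44) / (0.066 + 1.04) = 0.9889/1.106 = 0.8941 mg/L.

0.894 mg/L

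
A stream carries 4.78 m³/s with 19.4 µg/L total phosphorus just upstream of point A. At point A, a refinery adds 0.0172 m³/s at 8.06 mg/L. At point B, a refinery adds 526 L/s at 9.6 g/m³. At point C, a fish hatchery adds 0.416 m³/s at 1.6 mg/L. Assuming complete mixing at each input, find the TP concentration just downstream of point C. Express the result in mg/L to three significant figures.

19.4 µg/L = 0.0194 mg/L.
After input A: C = (4.78·0.0194 + 0.0172·8.06) / 4.797 = 0.04823 mg/L.
526 L/s = 0.526 m³/s.
After input B: C = (4.797·0.04823 + 0.526·9.6) / 5.323 = 0.9921 mg/L.
After input C: C = (5.323·0.9921 + 0.416·1.6) / 5.739 = 1.036 mg/L.

1.04 mg/L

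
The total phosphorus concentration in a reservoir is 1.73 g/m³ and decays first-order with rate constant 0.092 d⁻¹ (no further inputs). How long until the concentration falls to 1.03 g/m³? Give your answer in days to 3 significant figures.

t = ln(C₀/C)/k = ln(1.73/1.03)/0.092 = 0.5186/0.092 = 5.637 d.

5.64 d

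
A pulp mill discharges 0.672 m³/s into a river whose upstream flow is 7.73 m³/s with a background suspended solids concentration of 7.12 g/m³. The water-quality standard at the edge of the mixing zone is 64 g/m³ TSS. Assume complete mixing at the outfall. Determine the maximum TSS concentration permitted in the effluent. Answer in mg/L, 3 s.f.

Mass balance: 64·8.402 = 0.672·Cₑ + 7.73·7.12.
Cₑ = (537.7 − 55.04) / 0.672 = 718.3 mg/L.

718 mg/L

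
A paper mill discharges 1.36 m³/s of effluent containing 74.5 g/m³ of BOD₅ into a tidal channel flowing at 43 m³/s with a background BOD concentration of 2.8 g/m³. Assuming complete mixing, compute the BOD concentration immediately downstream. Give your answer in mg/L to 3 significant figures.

5.00 mg/L

By mass balance at complete mixing, C = (1.36·74.5 + 43·2.8) / (1.36 + 43) = 221.7/44.36 = 4.998 mg/L.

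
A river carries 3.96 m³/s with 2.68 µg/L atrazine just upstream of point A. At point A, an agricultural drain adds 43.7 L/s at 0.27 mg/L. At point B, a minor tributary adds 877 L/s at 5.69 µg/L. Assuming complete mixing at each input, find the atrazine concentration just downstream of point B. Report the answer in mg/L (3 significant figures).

0.00561 mg/L

2.68 µg/L = 0.00268 mg/L.
43.7 L/s = 0.0437 m³/s.
After input A: C = (3.96·0.00268 + 0.0437·0.27) / 4.004 = 0.005598 mg/L.
877 L/s = 0.877 m³/s.
5.69 µg/L = 0.00569 mg/L.
After input B: C = (4.004·0.005598 + 0.877·0.00569) / 4.881 = 0.005614 mg/L.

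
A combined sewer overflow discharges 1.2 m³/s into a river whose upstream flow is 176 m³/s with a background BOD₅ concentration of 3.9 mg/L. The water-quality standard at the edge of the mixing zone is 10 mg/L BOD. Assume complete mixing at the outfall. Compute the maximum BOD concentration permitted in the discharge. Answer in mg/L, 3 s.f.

905 mg/L

Mass balance: 10·177.2 = 1.2·Cₑ + 176·3.9.
Cₑ = (1772 − 686.4) / 1.2 = 904.7 mg/L.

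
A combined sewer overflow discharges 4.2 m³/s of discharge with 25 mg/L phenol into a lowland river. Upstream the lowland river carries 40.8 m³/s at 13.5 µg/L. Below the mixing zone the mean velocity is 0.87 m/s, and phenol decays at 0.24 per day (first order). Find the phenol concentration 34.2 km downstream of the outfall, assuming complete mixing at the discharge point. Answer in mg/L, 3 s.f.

2.10 mg/L

13.5 µg/L = 0.0135 mg/L.
After complete mixing, C₀ = (4.2·25 + 40.8·0.0135) / 45 = 2.346 mg/L.
Travel time t = 3.42e+04 m / 0.87 m/s = 3.931e+04 s = 0.455 d.
C = 2.346·exp(−0.24·0.455) = 2.346·0.8966 = 2.103 mg/L.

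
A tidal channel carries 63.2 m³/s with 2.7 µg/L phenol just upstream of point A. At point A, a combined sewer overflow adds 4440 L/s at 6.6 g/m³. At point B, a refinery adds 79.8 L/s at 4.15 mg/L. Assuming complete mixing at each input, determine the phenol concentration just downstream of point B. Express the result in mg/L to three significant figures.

0.440 mg/L

2.7 µg/L = 0.0027 mg/L.
4440 L/s = 4.44 m³/s.
After input A: C = (63.2·0.0027 + 4.44·6.6) / 67.64 = 0.4358 mg/L.
79.8 L/s = 0.0798 m³/s.
After input B: C = (67.64·0.4358 + 0.0798·4.15) / 67.72 = 0.4401 mg/L.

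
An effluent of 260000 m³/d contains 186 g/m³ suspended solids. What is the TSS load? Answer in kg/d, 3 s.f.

48400 kg/d

260000 m³/d = 3.009 m³/s.
Mass flux = Q·C = 3.009 m³/s × 186 g/m³ = 559.7 g/s.
= 559.7 g/s × 86.4 = 4.836e+04 kg/d.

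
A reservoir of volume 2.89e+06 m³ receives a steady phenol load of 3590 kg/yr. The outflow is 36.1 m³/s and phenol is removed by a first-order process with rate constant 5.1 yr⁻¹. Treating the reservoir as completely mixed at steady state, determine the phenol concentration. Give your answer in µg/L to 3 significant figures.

3.11 µg/L

Outflow Q = 36.1 m³/s × 3.156e+07 s/yr = 1.139e+09 m³/yr.
Steady-state CSTR mass balance: W = Q·C + k·V·C, so C = W/(Q + kV).
Q + kV = 1.139e+09 + 5.1·2.89e+06 = 1.154e+09 m³/yr.
C = 3590/1.154e+09 = 3.111e-06 kg/m³ = 0.003111 mg/L = 3.111 µg/L.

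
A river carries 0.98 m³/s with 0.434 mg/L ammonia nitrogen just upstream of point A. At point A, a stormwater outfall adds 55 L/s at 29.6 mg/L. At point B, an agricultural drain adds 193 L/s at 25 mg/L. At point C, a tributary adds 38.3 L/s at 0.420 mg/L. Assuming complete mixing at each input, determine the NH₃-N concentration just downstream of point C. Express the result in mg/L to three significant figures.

55 L/s = 0.055 m³/s.
After input A: C = (0.98·0.434 + 0.055·29.6) / 1.035 = 1.984 mg/L.
193 L/s = 0.193 m³/s.
After input B: C = (1.035·1.984 + 0.193·25) / 1.228 = 5.601 mg/L.
38.3 L/s = 0.0383 m³/s.
After input C: C = (1.228·5.601 + 0.0383·0.42) / 1.266 = 5.445 mg/L.

5.44 mg/L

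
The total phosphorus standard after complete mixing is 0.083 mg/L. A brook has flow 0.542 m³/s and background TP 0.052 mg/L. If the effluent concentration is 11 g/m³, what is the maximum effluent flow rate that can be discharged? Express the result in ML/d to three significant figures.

0.133 ML/d

Mass balance at complete mixing: C_std·(Q_w + Q_r) = Q_w·C_e + Q_r·C_b.
Rearranging, Q_w = Q_r·(C_std − C_b)/(C_e − C_std) = 0.542·(0.083 − 0.052) / (11 − 0.083) = 0.001539 m³/s.
= 0.133 ML/d.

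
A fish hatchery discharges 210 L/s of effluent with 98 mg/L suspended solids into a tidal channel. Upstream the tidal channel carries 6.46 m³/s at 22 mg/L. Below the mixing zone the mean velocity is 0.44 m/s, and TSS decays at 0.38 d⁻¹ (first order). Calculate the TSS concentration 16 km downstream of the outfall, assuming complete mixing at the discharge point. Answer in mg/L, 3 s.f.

20.8 mg/L

210 L/s = 0.21 m³/s.
After complete mixing, C₀ = (0.21·98 + 6.46·22) / 6.67 = 24.39 mg/L.
Travel time t = 1.6e+04 m / 0.44 m/s = 3.636e+04 s = 0.4209 d.
C = 24.39·exp(−0.38·0.4209) = 24.39·0.8522 = 20.79 mg/L.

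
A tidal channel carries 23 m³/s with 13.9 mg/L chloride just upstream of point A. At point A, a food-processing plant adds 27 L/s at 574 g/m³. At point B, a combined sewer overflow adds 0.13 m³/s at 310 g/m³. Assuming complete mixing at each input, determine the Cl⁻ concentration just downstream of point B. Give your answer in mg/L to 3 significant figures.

27 L/s = 0.027 m³/s.
After input A: C = (23·13.9 + 0.027·574) / 23.03 = 14.56 mg/L.
After input B: C = (23.03·14.56 + 0.13·310) / 23.16 = 16.22 mg/L.

16.2 mg/L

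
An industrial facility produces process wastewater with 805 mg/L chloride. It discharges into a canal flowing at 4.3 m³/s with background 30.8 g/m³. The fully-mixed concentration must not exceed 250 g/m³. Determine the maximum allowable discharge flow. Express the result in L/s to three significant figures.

Mass balance at complete mixing: C_std·(Q_w + Q_r) = Q_w·C_e + Q_r·C_b.
Rearranging, Q_w = Q_r·(C_std − C_b)/(C_e − C_std) = 4.3·(250 − 30.8) / (805 − 250) = 1.698 m³/s.
= 1698 L/s.

1700 L/s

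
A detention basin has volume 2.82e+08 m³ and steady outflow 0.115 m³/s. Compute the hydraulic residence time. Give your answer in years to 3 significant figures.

77.7 yr

Q = 0.115 m³/s × 3.156e+07 s/yr = 3.629e+06 m³/yr.
Hydraulic residence time τ = V/Q = 2.82e+08/3.629e+06 = 77.7 yr.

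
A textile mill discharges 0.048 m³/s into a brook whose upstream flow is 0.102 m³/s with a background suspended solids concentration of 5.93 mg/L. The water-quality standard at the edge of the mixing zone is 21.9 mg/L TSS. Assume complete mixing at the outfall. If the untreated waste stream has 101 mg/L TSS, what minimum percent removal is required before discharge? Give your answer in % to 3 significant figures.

Mass balance: 21.9·0.15 = 0.048·Cₑ + 0.102·5.93.
Cₑ = (3.285 − 0.6049) / 0.048 = 55.84 mg/L.
Required removal = 1 − 55.84/101 = 44.72 %.

44.7 %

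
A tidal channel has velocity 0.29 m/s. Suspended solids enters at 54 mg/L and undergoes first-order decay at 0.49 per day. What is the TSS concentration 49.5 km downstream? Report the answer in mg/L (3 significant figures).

Travel time t = 49.5 km / 0.29 m/s = 4.95e+04/0.29 = 1.707e+05 s = 1.976 d.
First-order decay: C = 54·exp(−0.49·1.976) = 54·0.3798 = 20.51 mg/L.

20.5 mg/L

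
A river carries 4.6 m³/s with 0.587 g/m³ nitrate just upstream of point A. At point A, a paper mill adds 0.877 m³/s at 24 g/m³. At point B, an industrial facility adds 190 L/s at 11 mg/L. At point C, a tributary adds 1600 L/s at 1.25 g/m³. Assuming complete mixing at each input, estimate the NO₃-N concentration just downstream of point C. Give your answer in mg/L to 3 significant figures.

3.83 mg/L

After input A: C = (4.6·0.587 + 0.877·24) / 5.477 = 4.336 mg/L.
190 L/s = 0.19 m³/s.
After input B: C = (5.477·4.336 + 0.19·11) / 5.667 = 4.559 mg/L.
1600 L/s = 1.6 m³/s.
After input C: C = (5.667·4.559 + 1.6·1.25) / 7.267 = 3.831 mg/L.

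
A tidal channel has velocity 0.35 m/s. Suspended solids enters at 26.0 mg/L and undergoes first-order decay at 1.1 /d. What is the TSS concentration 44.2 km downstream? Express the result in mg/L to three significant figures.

Travel time t = 44.2 km / 0.35 m/s = 4.42e+04/0.35 = 1.263e+05 s = 1.462 d.
First-order decay: C = 26.0·exp(−1.1·1.462) = 26.0·0.2003 = 5.209 mg/L.

5.21 mg/L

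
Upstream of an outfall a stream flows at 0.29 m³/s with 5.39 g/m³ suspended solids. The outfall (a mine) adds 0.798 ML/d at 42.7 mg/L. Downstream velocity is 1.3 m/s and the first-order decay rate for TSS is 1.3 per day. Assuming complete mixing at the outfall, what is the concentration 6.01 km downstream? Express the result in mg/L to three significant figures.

0.798 ML/d = 0.009236 m³/s.
After complete mixing, C₀ = (0.009236·42.7 + 0.29·5.39) / 0.2992 = 6.542 mg/L.
Travel time t = 6010 m / 1.3 m/s = 4623 s = 0.05351 d.
C = 6.542·exp(−1.3·0.05351) = 6.542·0.9328 = 6.102 mg/L.

6.10 mg/L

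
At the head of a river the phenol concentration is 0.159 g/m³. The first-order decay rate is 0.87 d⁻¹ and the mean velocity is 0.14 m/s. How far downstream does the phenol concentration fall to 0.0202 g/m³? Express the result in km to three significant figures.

28.7 km

From C = C₀·e^(−kt), t = ln(C₀/C)/k = ln(0.159/0.0202)/0.87 = 2.063/0.87 = 2.372 d.
Distance = v·t = 0.14 m/s × 2.049e+05 s = 2.869e+04 m = 28.69 km.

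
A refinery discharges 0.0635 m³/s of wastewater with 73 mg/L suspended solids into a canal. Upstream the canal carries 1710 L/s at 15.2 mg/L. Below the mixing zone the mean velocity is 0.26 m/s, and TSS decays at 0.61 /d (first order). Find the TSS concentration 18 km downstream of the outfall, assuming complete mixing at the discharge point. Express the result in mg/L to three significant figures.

1710 L/s = 1.71 m³/s.
After complete mixing, C₀ = (0.0635·73 + 1.71·15.2) / 1.773 = 17.27 mg/L.
Travel time t = 1.8e+04 m / 0.26 m/s = 6.923e+04 s = 0.8013 d.
C = 17.27·exp(−0.61·0.8013) = 17.27·0.6134 = 10.59 mg/L.

10.6 mg/L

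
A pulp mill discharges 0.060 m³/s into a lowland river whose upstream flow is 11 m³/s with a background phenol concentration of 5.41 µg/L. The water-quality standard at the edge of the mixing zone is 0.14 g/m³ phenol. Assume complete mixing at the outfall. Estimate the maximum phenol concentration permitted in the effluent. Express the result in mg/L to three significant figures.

5.41 µg/L = 0.00541 mg/L.
Mass balance: 0.14·11.06 = 0.06·Cₑ + 11·0.00541.
Cₑ = (1.548 − 0.05951) / 0.06 = 24.81 mg/L.

24.8 mg/L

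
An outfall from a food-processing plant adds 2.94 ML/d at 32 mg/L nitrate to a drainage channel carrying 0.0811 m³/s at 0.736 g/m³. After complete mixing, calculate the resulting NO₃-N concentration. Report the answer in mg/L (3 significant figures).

9.98 mg/L

2.94 ML/d = 0.03403 m³/s.
Flow-weighted mixing gives C = (0.03403·32 + 0.0811·0.736) / (0.03403 + 0.0811) = 1.149/0.1151 = 9.977 mg/L.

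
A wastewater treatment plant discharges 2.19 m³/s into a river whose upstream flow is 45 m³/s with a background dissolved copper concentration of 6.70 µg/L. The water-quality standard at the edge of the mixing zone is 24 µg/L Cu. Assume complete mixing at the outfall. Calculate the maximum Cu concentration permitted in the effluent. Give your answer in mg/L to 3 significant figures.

6.70 µg/L = 0.0067 mg/L.
24 µg/L = 0.024 mg/L.
Mass balance: 0.024·47.19 = 2.19·Cₑ + 45·0.0067.
Cₑ = (1.133 − 0.3015) / 2.19 = 0.3795 mg/L.

0.379 mg/L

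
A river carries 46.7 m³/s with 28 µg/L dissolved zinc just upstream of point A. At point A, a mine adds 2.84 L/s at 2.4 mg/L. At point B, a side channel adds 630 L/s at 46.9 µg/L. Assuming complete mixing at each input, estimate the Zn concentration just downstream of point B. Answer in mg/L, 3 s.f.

28 µg/L = 0.028 mg/L.
2.84 L/s = 0.00284 m³/s.
After input A: C = (46.7·0.028 + 0.00284·2.4) / 46.7 = 0.02814 mg/L.
630 L/s = 0.63 m³/s.
46.9 µg/L = 0.0469 mg/L.
After input B: C = (46.7·0.02814 + 0.63·0.0469) / 47.33 = 0.02839 mg/L.

0.0284 mg/L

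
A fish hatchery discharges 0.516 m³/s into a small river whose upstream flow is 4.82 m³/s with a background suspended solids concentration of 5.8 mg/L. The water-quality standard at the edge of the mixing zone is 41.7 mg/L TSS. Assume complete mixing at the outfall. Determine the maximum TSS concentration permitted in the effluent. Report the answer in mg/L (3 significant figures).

Mass balance: 41.7·5.336 = 0.516·Cₑ + 4.82·5.8.
Cₑ = (222.5 − 27.96) / 0.516 = 377 mg/L.

377 mg/L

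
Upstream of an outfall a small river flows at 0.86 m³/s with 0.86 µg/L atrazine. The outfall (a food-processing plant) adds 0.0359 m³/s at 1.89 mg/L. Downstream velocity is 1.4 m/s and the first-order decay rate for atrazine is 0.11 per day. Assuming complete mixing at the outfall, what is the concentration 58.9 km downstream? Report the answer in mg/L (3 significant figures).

0.0726 mg/L

0.86 µg/L = 0.00086 mg/L.
After complete mixing, C₀ = (0.0359·1.89 + 0.86·0.00086) / 0.8959 = 0.07656 mg/L.
Travel time t = 5.89e+04 m / 1.4 m/s = 4.207e+04 s = 0.4869 d.
C = 0.07656·exp(−0.11·0.4869) = 0.07656·0.9478 = 0.07257 mg/L.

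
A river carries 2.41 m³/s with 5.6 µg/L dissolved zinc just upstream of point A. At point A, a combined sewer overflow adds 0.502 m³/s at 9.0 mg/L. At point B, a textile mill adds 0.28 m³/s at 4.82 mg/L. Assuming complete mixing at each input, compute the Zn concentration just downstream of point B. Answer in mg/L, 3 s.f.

5.6 µg/L = 0.0056 mg/L.
After input A: C = (2.41·0.0056 + 0.502·9) / 2.912 = 1.556 mg/L.
After input B: C = (2.912·1.556 + 0.28·4.82) / 3.192 = 1.842 mg/L.

1.84 mg/L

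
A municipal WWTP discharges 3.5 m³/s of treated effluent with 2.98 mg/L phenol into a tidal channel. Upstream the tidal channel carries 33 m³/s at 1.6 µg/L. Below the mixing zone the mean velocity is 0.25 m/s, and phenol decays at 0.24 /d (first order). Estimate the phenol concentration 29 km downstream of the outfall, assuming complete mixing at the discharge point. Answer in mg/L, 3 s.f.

1.6 µg/L = 0.0016 mg/L.
After complete mixing, C₀ = (3.5·2.98 + 33·0.0016) / 36.5 = 0.2872 mg/L.
Travel time t = 2.9e+04 m / 0.25 m/s = 1.16e+05 s = 1.343 d.
C = 0.2872·exp(−0.24·1.343) = 0.2872·0.7245 = 0.2081 mg/L.

0.208 mg/L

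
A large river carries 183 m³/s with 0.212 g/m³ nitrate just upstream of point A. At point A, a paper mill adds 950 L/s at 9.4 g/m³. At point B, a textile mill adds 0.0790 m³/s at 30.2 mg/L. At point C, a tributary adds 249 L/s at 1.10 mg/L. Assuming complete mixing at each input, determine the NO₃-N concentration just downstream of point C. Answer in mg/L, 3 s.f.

950 L/s = 0.95 m³/s.
After input A: C = (183·0.212 + 0.95·9.4) / 183.9 = 0.2595 mg/L.
After input B: C = (183.9·0.2595 + 0.079·30.2) / 184 = 0.2723 mg/L.
249 L/s = 0.249 m³/s.
After input C: C = (184·0.2723 + 0.249·1.1) / 184.3 = 0.2734 mg/L.

0.273 mg/L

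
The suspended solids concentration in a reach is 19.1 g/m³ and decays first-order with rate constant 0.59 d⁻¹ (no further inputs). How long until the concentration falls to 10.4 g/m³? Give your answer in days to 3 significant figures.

t = ln(C₀/C)/k = ln(19.1/10.4)/0.59 = 0.6079/0.59 = 1.03 d.

1.03 d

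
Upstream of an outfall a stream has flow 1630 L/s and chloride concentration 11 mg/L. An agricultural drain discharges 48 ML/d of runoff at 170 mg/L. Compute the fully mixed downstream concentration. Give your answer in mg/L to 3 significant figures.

51.4 mg/L

48 ML/d = 0.5556 m³/s.
1630 L/s = 1.63 m³/s.
By mass balance at complete mixing, C = (0.5556·170 + 1.63·11) / (0.5556 + 1.63) = 112.4/2.186 = 51.42 mg/L.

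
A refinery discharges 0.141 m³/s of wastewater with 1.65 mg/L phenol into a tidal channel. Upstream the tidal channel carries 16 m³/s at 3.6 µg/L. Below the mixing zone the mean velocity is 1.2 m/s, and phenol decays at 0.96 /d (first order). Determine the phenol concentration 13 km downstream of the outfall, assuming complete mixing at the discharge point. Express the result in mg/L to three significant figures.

3.6 µg/L = 0.0036 mg/L.
After complete mixing, C₀ = (0.141·1.65 + 16·0.0036) / 16.14 = 0.01798 mg/L.
Travel time t = 1.3e+04 m / 1.2 m/s = 1.083e+04 s = 0.1254 d.
C = 0.01798·exp(−0.96·0.1254) = 0.01798·0.8866 = 0.01594 mg/L.

0.0159 mg/L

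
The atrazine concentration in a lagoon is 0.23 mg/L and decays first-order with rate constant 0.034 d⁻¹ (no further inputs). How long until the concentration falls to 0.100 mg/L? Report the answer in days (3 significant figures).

t = ln(C₀/C)/k = ln(0.23/0.100)/0.034 = 0.8329/0.034 = 24.5 d.

24.5 d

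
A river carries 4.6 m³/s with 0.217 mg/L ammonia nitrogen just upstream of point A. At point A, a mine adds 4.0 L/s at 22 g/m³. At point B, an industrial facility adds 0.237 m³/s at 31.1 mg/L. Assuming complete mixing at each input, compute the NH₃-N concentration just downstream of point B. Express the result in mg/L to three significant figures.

4.0 L/s = 0.004 m³/s.
After input A: C = (4.6·0.217 + 0.004·22) / 4.604 = 0.2359 mg/L.
After input B: C = (4.604·0.2359 + 0.237·31.1) / 4.841 = 1.747 mg/L.

1.75 mg/L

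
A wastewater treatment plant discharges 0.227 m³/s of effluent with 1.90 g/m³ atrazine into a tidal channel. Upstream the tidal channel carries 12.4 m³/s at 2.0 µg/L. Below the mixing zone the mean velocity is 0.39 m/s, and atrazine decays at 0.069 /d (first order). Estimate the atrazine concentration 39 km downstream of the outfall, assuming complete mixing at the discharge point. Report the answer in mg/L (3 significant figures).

0.0333 mg/L

2.0 µg/L = 0.002 mg/L.
After complete mixing, C₀ = (0.227·1.9 + 12.4·0.002) / 12.63 = 0.03612 mg/L.
Travel time t = 3.9e+04 m / 0.39 m/s = 1e+05 s = 1.157 d.
C = 0.03612·exp(−0.069·1.157) = 0.03612·0.9232 = 0.03335 mg/L.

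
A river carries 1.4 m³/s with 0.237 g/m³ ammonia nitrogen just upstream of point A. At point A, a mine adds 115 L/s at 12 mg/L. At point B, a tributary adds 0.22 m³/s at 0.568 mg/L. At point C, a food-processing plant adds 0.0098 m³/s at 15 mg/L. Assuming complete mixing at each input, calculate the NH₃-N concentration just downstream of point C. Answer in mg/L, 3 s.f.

115 L/s = 0.115 m³/s.
After input A: C = (1.4·0.237 + 0.115·12) / 1.515 = 1.13 mg/L.
After input B: C = (1.515·1.13 + 0.22·0.568) / 1.735 = 1.059 mg/L.
After input C: C = (1.735·1.059 + 0.0098·15) / 1.745 = 1.137 mg/L.

1.14 mg/L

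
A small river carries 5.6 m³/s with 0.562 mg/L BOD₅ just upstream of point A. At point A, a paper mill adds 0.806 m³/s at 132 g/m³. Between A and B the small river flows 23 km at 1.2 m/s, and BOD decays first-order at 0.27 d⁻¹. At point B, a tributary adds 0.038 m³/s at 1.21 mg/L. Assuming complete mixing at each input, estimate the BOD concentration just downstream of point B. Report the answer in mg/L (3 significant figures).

After input A: C = (5.6·0.562 + 0.806·132) / 6.406 = 17.1 mg/L.
Over the 23 km reach to input B (t = 1.917e+04 s = 0.2218 d), decay gives C = 17.1·exp(−0.27·0.2218) = 16.11 mg/L.
After input B: C = (6.406·16.11 + 0.038·1.21) / 6.444 = 16.02 mg/L.

16.0 mg/L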